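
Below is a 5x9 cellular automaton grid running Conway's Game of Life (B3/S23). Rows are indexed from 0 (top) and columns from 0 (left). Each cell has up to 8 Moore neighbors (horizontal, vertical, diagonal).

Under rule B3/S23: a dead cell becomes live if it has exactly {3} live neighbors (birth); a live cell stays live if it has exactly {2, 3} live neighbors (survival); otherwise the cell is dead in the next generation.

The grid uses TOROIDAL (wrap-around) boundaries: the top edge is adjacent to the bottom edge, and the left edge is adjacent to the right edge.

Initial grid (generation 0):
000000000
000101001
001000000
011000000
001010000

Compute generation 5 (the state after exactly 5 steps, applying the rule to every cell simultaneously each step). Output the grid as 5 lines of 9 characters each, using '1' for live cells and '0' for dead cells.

Simulating step by step:
Generation 0 (given above): 8 live cells
Generation 1: 10 live cells
000110000
000000000
011100000
011000000
011100000
Generation 2: 8 live cells
000110000
000010000
010100000
100000000
010010000
Generation 3: 10 live cells
000111000
001010000
000000000
111000000
000110000
Generation 4: 11 live cells
001001000
000011000
001100000
011100000
010001000
Generation 5: 12 live cells
(generation 5 grid is the final answer)

Answer: 000001100
001011000
010000000
010110000
010110000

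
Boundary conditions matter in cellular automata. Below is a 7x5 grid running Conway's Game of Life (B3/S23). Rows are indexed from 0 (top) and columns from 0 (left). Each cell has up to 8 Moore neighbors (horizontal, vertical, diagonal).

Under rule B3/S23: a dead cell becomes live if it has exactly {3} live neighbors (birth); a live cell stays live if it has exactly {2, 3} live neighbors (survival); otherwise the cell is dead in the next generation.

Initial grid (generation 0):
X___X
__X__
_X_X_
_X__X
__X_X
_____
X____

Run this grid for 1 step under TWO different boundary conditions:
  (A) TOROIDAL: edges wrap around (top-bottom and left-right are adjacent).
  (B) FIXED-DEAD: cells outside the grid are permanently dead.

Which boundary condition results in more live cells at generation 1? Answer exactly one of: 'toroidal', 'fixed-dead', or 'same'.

Under TOROIDAL boundary, generation 1:
XX__X
XXXXX
XX_X_
_X__X
X__X_
_____
X___X
Population = 17

Under FIXED-DEAD boundary, generation 1:
_____
_XXX_
_X_X_
_X__X
___X_
_____
_____
Population = 8

Comparison: toroidal=17, fixed-dead=8 -> toroidal

Answer: toroidal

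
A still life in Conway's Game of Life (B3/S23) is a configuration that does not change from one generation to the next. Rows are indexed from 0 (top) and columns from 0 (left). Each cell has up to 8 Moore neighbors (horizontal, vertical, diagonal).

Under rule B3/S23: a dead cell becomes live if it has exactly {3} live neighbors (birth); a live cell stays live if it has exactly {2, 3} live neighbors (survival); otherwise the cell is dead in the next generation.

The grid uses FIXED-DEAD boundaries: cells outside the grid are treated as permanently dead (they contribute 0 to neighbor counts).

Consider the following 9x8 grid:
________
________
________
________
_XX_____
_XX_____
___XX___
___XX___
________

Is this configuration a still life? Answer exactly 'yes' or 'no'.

Compute generation 1 and compare to generation 0 (given above):
Generation 1:
________
________
________
________
_XX_____
_X______
____X___
___XX___
________
Cell (5,2) differs: gen0=1 vs gen1=0 -> NOT a still life.

Answer: no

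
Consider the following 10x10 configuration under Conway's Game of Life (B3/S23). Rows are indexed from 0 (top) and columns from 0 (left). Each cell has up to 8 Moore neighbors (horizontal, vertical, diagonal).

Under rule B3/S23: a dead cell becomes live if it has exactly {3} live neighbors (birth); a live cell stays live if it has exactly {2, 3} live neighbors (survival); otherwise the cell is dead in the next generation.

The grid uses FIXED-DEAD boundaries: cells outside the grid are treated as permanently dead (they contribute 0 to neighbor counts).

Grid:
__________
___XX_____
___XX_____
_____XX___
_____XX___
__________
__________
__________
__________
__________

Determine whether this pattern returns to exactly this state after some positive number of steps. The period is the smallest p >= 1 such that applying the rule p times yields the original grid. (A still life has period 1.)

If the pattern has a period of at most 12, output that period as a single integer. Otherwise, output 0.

Simulating and comparing each generation to the original:
Gen 0 (original, given above): 8 live cells
Gen 1: 6 live cells, differs from original
Gen 2: 8 live cells, MATCHES original -> period = 2

Answer: 2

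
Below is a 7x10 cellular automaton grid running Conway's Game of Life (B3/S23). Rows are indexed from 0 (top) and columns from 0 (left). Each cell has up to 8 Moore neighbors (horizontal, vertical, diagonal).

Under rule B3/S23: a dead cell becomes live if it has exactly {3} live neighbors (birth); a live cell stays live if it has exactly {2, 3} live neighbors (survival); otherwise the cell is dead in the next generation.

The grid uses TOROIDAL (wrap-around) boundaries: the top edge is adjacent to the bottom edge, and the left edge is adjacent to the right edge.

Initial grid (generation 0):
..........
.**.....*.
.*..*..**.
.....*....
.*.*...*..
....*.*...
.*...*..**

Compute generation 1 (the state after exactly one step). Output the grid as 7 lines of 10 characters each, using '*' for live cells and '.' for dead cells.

Simulating step by step:
Generation 0 (given above): 17 live cells
Generation 1: 29 live cells
(generation 1 grid is the final answer)

Answer: ***.....**
.**....**.
.**....**.
..*.*.***.
....***...
*.*.*****.
.....*....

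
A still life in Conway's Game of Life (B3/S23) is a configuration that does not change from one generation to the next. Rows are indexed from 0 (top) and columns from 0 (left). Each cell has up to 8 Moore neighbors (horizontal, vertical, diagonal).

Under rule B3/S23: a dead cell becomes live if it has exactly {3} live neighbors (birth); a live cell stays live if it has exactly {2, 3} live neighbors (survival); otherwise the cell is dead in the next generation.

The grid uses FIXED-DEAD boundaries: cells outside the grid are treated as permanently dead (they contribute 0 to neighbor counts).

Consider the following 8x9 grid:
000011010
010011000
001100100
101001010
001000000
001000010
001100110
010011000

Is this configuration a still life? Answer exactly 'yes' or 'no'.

Compute generation 1 and compare to generation 0 (given above):
Generation 1:
000011100
001000000
001100100
001000100
001100100
011000110
011111110
001111100
Cell (0,6) differs: gen0=0 vs gen1=1 -> NOT a still life.

Answer: no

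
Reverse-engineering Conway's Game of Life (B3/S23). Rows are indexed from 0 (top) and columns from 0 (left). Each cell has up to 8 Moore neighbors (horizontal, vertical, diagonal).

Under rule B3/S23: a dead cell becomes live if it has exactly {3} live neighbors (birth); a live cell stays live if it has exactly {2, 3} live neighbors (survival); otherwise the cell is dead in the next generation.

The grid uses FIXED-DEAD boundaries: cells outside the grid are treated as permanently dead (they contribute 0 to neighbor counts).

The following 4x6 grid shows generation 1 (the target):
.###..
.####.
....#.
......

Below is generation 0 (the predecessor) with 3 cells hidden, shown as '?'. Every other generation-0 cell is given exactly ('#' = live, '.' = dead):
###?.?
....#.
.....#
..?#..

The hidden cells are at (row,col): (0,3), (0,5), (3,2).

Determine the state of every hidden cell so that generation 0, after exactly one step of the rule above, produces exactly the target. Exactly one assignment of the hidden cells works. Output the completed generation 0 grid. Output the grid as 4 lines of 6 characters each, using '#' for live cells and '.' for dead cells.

Hidden generation-0 cells (in order): (0,3), (0,5), (3,2).
A hidden cell only influences target cells in its own 3x3 neighborhood. Try each of the 2^3 = 8 assignments, step the completed generation 0 forward once under B3/S23, and compare with the target:
  (0,3)=. (0,5)=. (3,2)=. -> step gives (0,2)='.' but target has '#' -> reject
  (0,3)=. (0,5)=. (3,2)=# -> step gives (0,2)='.' but target has '#' -> reject
  (0,3)=. (0,5)=# (3,2)=. -> step gives (0,2)='.' but target has '#' -> reject
  (0,3)=. (0,5)=# (3,2)=# -> step gives (0,2)='.' but target has '#' -> reject
  (0,3)=# (0,5)=. (3,2)=. -> step reproduces the target at every cell -> ACCEPT
  (0,3)=# (0,5)=. (3,2)=# -> step gives (2,3)='#' but target has '.' -> reject
  (0,3)=# (0,5)=# (3,2)=. -> step gives (0,4)='#' but target has '.' -> reject
  (0,3)=# (0,5)=# (3,2)=# -> step gives (0,4)='#' but target has '.' -> reject
Unique solution: (0,3)=live, (0,5)=dead, (3,2)=dead.
Check: live-neighbor counts of every cell in the completed generation 0:
122221
233322
001231
001021
Applying B3/S23 to generation 0 with these counts gives:
.###..
.####.
....#.
......
which matches the target exactly.

Answer: ####..
....#.
.....#
...#..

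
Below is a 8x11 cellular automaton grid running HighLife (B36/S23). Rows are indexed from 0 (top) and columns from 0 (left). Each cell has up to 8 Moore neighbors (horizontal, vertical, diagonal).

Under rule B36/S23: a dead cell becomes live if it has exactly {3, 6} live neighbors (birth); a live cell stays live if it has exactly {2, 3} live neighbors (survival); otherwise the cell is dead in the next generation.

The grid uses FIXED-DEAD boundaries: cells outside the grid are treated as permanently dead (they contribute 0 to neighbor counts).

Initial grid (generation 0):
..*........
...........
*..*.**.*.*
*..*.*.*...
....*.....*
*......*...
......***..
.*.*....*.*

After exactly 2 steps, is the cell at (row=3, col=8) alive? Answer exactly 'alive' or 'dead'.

Simulating step by step:
Generation 0 (given above): 22 live cells
Generation 1: 17 live cells
...........
...........
.....***...
...*.*.*.*.
....*.*....
......***..
......*.**.
........**.
Generation 2: 17 live cells
...........
......*....
....**.**..
......***..
....*......
......*.**.
......**...
.......***.

Cell (3,8) at generation 2: 1 -> alive

Answer: alive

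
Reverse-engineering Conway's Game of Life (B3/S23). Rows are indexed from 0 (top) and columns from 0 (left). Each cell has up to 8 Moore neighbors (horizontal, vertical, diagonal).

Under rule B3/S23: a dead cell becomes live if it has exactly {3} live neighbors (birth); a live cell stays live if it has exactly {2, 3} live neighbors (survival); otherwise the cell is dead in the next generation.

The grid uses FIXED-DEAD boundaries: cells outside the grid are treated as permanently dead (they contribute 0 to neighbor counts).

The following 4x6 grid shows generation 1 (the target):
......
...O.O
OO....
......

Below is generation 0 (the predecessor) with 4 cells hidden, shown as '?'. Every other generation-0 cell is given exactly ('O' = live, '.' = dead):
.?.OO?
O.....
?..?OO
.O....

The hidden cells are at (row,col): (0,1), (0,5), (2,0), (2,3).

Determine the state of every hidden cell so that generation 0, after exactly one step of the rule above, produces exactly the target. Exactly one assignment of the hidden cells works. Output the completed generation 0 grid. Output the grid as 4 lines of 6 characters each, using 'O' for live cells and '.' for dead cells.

Answer: ...OO.
O.....
O...OO
.O....

Derivation:
Hidden generation-0 cells (in order): (0,1), (0,5), (2,0), (2,3).
A hidden cell only influences target cells in its own 3x3 neighborhood. Try each of the 2^4 = 16 assignments, step the completed generation 0 forward once under B3/S23, and compare with the target:
  (0,1)=. (0,5)=. (2,0)=. (2,3)=. -> step gives (2,0)='.' but target has 'O' -> reject
  (0,1)=. (0,5)=. (2,0)=. (2,3)=O -> step gives (1,3)='.' but target has 'O' -> reject
  (0,1)=. (0,5)=. (2,0)=O (2,3)=. -> step reproduces the target at every cell -> ACCEPT
  (0,1)=. (0,5)=. (2,0)=O (2,3)=O -> step gives (1,3)='.' but target has 'O' -> reject
  (0,1)=. (0,5)=O (2,0)=. (2,3)=. -> step gives (0,4)='O' but target has '.' -> reject
  (0,1)=. (0,5)=O (2,0)=. (2,3)=O -> step gives (0,4)='O' but target has '.' -> reject
  (0,1)=. (0,5)=O (2,0)=O (2,3)=. -> step gives (0,4)='O' but target has '.' -> reject
  (0,1)=. (0,5)=O (2,0)=O (2,3)=O -> step gives (0,4)='O' but target has '.' -> reject
  (0,1)=O (0,5)=. (2,0)=. (2,3)=. -> step gives (2,0)='.' but target has 'O' -> reject
  (0,1)=O (0,5)=. (2,0)=. (2,3)=O -> step gives (1,2)='O' but target has '.' -> reject
  (0,1)=O (0,5)=. (2,0)=O (2,3)=. -> step gives (1,0)='O' but target has '.' -> reject
  (0,1)=O (0,5)=. (2,0)=O (2,3)=O -> step gives (1,0)='O' but target has '.' -> reject
  (0,1)=O (0,5)=O (2,0)=. (2,3)=. -> step gives (0,4)='O' but target has '.' -> reject
  (0,1)=O (0,5)=O (2,0)=. (2,3)=O -> step gives (0,4)='O' but target has '.' -> reject
  (0,1)=O (0,5)=O (2,0)=O (2,3)=. -> step gives (0,4)='O' but target has '.' -> reject
  (0,1)=O (0,5)=O (2,0)=O (2,3)=O -> step gives (0,4)='O' but target has '.' -> reject
Unique solution: (0,1)=dead, (0,5)=dead, (2,0)=live, (2,3)=dead.
Check: live-neighbor counts of every cell in the completed generation 0:
111111
121343
231111
211122
Applying B3/S23 to generation 0 with these counts gives:
......
...O.O
OO....
......
which matches the target exactly.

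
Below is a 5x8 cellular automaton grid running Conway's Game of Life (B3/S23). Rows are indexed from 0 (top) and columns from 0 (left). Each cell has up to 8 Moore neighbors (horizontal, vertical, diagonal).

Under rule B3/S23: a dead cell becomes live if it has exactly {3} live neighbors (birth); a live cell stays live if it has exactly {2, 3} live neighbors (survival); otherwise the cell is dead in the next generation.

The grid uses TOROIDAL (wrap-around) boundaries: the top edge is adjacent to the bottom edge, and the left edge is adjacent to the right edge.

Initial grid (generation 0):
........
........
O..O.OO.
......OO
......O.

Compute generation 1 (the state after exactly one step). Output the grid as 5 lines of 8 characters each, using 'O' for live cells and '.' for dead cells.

Answer: ........
........
.....OO.
........
......OO

Derivation:
Simulating step by step:
Generation 0 (given above): 7 live cells
Generation 1: 4 live cells
(generation 1 grid is the final answer)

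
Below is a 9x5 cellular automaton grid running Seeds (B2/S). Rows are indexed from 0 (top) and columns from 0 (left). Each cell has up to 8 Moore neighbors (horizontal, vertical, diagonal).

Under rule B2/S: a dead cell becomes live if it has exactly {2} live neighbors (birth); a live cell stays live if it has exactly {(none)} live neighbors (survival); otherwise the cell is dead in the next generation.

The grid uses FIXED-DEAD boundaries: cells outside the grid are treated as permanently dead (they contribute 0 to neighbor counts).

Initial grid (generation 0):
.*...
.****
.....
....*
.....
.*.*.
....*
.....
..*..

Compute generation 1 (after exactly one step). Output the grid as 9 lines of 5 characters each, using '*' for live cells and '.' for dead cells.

Simulating step by step:
Generation 0 (given above): 10 live cells
Generation 1: 12 live cells
(generation 1 grid is the final answer)

Answer: *...*
*....
.*...
.....
..***
..*.*
..**.
...*.
.....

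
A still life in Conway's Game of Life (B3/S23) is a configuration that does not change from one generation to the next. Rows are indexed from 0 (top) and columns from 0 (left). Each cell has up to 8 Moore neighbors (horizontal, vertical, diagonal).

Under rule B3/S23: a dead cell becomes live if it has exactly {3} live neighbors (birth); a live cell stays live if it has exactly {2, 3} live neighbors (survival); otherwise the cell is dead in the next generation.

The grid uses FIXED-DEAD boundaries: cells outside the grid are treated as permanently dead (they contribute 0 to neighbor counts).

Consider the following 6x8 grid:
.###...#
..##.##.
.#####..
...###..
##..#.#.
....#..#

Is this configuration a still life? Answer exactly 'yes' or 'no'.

Answer: no

Derivation:
Compute generation 1 and compare to generation 0 (given above):
Generation 1:
.#.##.#.
.....##.
.#......
#.....#.
......#.
.....#..
Cell (0,2) differs: gen0=1 vs gen1=0 -> NOT a still life.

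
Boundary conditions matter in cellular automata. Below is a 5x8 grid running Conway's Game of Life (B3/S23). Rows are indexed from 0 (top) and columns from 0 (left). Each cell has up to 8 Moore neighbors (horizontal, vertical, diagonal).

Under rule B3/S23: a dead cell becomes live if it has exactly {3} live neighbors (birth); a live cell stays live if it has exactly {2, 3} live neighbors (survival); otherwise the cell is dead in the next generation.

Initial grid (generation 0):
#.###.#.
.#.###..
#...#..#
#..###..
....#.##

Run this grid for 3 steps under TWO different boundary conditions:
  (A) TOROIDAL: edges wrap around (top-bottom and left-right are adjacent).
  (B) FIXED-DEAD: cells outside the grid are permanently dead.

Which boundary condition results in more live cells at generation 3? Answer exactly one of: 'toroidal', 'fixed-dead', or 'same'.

Under TOROIDAL boundary, generation 3:
....###.
.......#
......##
..##....
....###.
Population = 11

Under FIXED-DEAD boundary, generation 3:
.#......
#.#.....
.####..#
.#.....#
..##..#.
Population = 13

Comparison: toroidal=11, fixed-dead=13 -> fixed-dead

Answer: fixed-dead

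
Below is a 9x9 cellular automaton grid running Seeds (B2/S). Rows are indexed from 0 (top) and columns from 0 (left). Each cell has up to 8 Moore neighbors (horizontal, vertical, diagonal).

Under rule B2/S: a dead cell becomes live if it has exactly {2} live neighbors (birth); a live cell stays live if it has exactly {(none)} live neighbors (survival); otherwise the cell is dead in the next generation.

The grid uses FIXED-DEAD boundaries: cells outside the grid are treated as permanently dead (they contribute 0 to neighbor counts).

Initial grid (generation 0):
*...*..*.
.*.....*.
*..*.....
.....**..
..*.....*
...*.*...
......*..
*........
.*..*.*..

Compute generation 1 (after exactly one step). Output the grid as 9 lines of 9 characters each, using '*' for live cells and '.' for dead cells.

Answer: .*....*.*
..***.*.*
.**.**.*.
.****..*.
...*...*.
..*.*.**.
....**...
.*....**.
*....*...

Derivation:
Simulating step by step:
Generation 0 (given above): 18 live cells
Generation 1: 31 live cells
(generation 1 grid is the final answer)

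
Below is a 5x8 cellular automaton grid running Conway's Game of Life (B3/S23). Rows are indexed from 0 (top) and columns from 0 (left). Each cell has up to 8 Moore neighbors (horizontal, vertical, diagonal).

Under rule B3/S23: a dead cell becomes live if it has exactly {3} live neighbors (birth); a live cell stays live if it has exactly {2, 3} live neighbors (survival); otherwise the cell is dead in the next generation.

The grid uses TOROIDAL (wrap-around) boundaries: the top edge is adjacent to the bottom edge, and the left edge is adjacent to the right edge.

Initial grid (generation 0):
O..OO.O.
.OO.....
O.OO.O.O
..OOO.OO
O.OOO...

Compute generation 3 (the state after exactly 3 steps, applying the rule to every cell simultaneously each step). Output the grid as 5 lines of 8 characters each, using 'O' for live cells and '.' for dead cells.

Answer: .......O
........
.....O.O
O....O..
OO....O.

Derivation:
Simulating step by step:
Generation 0 (given above): 20 live cells
Generation 1: 12 live cells
O...OO.O
.....OO.
O....O.O
......O.
O.....O.
Generation 2: 9 live cells
O...O...
........
.....O.O
O....OO.
O.....O.
Generation 3: 8 live cells
(generation 3 grid is the final answer)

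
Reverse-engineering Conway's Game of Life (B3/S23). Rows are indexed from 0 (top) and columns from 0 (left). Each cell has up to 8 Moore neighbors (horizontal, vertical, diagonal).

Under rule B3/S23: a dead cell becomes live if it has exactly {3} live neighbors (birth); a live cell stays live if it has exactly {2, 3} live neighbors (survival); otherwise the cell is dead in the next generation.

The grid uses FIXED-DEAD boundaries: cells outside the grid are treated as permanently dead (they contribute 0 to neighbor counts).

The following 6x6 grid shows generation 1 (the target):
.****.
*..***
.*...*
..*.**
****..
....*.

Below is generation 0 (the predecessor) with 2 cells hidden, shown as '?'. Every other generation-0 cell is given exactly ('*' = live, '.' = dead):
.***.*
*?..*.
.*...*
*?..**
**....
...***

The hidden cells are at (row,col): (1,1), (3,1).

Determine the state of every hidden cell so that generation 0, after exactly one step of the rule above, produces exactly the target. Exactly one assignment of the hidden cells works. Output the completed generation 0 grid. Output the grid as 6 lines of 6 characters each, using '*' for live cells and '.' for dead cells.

Hidden generation-0 cells (in order): (1,1), (3,1).
A hidden cell only influences target cells in its own 3x3 neighborhood. Try each of the 2^2 = 4 assignments, step the completed generation 0 forward once under B3/S23, and compare with the target:
  (1,1)=. (3,1)=. -> step gives (2,0)='*' but target has '.' -> reject
  (1,1)=. (3,1)=* -> step reproduces the target at every cell -> ACCEPT
  (1,1)=* (3,1)=. -> step gives (0,0)='*' but target has '.' -> reject
  (1,1)=* (3,1)=* -> step gives (0,0)='*' but target has '.' -> reject
Unique solution: (1,1)=dead, (3,1)=live.
Check: live-neighbor counts of every cell in the completed generation 0:
222231
244333
432243
443122
333354
222121
Applying B3/S23 to generation 0 with these counts gives:
.****.
*..***
.*...*
..*.**
****..
....*.
which matches the target exactly.

Answer: .***.*
*...*.
.*...*
**..**
**....
...***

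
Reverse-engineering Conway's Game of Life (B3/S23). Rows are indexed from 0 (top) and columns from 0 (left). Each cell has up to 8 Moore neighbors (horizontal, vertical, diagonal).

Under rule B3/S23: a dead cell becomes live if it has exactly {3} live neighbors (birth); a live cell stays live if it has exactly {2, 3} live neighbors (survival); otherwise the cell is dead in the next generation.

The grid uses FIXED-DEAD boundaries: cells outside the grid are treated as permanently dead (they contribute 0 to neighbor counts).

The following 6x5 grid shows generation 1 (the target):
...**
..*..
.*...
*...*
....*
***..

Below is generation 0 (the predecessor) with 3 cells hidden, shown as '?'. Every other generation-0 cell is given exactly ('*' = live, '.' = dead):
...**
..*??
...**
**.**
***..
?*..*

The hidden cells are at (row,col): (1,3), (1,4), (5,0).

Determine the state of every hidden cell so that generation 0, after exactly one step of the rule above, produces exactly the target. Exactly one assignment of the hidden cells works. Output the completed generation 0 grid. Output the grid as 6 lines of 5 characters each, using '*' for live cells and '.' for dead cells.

Answer: ...**
..*.*
...**
**.**
***..
.*..*

Derivation:
Hidden generation-0 cells (in order): (1,3), (1,4), (5,0).
A hidden cell only influences target cells in its own 3x3 neighborhood. Try each of the 2^3 = 8 assignments, step the completed generation 0 forward once under B3/S23, and compare with the target:
  (1,3)=. (1,4)=. (5,0)=. -> step gives (0,4)='.' but target has '*' -> reject
  (1,3)=. (1,4)=. (5,0)=* -> step gives (0,4)='.' but target has '*' -> reject
  (1,3)=. (1,4)=* (5,0)=. -> step reproduces the target at every cell -> ACCEPT
  (1,3)=. (1,4)=* (5,0)=* -> step gives (5,1)='.' but target has '*' -> reject
  (1,3)=* (1,4)=. (5,0)=. -> step gives (0,2)='*' but target has '.' -> reject
  (1,3)=* (1,4)=. (5,0)=* -> step gives (0,2)='*' but target has '.' -> reject
  (1,3)=* (1,4)=* (5,0)=. -> step gives (0,2)='*' but target has '.' -> reject
  (1,3)=* (1,4)=* (5,0)=* -> step gives (0,2)='*' but target has '.' -> reject
Unique solution: (1,3)=dead, (1,4)=live, (5,0)=dead.
Check: live-neighbor counts of every cell in the completed generation 0:
01232
01264
23454
34543
45443
33320
Applying B3/S23 to generation 0 with these counts gives:
...**
..*..
.*...
*...*
....*
***..
which matches the target exactly.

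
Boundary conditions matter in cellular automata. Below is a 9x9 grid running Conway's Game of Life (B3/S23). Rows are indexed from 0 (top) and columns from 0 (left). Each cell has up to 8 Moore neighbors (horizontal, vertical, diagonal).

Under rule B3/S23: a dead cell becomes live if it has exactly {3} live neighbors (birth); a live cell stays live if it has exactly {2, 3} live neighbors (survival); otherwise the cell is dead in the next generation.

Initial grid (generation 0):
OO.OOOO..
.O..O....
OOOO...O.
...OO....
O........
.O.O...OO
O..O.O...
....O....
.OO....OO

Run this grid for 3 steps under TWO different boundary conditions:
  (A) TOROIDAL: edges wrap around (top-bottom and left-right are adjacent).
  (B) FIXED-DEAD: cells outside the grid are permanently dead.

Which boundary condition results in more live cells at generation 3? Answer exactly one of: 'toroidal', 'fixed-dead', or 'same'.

Answer: same

Derivation:
Under TOROIDAL boundary, generation 3:
...OOO...
..O.OO.O.
.....O.O.
......O..
....OOO..
.......OO
.........
.........
....O....
Population = 16

Under FIXED-DEAD boundary, generation 3:
..O..O...
O....O...
OO.O.O...
O........
....OO...
.........
.........
.OOO.....
..OO.....
Population = 16

Comparison: toroidal=16, fixed-dead=16 -> same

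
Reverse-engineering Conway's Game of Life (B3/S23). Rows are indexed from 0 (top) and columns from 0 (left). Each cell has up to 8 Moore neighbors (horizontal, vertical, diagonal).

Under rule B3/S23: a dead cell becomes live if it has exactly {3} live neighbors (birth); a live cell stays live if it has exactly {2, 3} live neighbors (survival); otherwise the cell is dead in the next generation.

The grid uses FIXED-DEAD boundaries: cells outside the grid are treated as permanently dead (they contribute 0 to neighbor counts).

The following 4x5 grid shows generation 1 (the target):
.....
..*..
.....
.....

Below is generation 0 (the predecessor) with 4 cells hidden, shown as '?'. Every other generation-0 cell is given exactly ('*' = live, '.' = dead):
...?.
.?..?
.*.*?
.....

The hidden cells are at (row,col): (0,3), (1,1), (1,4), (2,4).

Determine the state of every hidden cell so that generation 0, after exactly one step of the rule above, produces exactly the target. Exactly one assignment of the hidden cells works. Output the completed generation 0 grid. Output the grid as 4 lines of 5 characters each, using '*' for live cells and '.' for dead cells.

Answer: ...*.
.....
.*.*.
.....

Derivation:
Hidden generation-0 cells (in order): (0,3), (1,1), (1,4), (2,4).
A hidden cell only influences target cells in its own 3x3 neighborhood. Try each of the 2^4 = 16 assignments, step the completed generation 0 forward once under B3/S23, and compare with the target:
  (0,3)=. (1,1)=. (1,4)=. (2,4)=. -> step gives (1,2)='.' but target has '*' -> reject
  (0,3)=. (1,1)=. (1,4)=. (2,4)=* -> step gives (1,2)='.' but target has '*' -> reject
  (0,3)=. (1,1)=. (1,4)=* (2,4)=. -> step gives (1,2)='.' but target has '*' -> reject
  (0,3)=. (1,1)=. (1,4)=* (2,4)=* -> step gives (1,2)='.' but target has '*' -> reject
  (0,3)=. (1,1)=* (1,4)=. (2,4)=. -> step gives (2,2)='*' but target has '.' -> reject
  (0,3)=. (1,1)=* (1,4)=. (2,4)=* -> step gives (2,2)='*' but target has '.' -> reject
  (0,3)=. (1,1)=* (1,4)=* (2,4)=. -> step gives (2,2)='*' but target has '.' -> reject
  (0,3)=. (1,1)=* (1,4)=* (2,4)=* -> step gives (1,3)='*' but target has '.' -> reject
  (0,3)=* (1,1)=. (1,4)=. (2,4)=. -> step reproduces the target at every cell -> ACCEPT
  (0,3)=* (1,1)=. (1,4)=. (2,4)=* -> step gives (1,3)='*' but target has '.' -> reject
  (0,3)=* (1,1)=. (1,4)=* (2,4)=. -> step gives (1,3)='*' but target has '.' -> reject
  (0,3)=* (1,1)=. (1,4)=* (2,4)=* -> step gives (1,4)='*' but target has '.' -> reject
  (0,3)=* (1,1)=* (1,4)=. (2,4)=. -> step gives (1,2)='.' but target has '*' -> reject
  (0,3)=* (1,1)=* (1,4)=. (2,4)=* -> step gives (1,2)='.' but target has '*' -> reject
  (0,3)=* (1,1)=* (1,4)=* (2,4)=. -> step gives (1,2)='.' but target has '*' -> reject
  (0,3)=* (1,1)=* (1,4)=* (2,4)=* -> step gives (1,2)='.' but target has '*' -> reject
Unique solution: (0,3)=live, (1,1)=dead, (1,4)=dead, (2,4)=dead.
Check: live-neighbor counts of every cell in the completed generation 0:
00101
11322
10201
11211
Applying B3/S23 to generation 0 with these counts gives:
.....
..*..
.....
.....
which matches the target exactly.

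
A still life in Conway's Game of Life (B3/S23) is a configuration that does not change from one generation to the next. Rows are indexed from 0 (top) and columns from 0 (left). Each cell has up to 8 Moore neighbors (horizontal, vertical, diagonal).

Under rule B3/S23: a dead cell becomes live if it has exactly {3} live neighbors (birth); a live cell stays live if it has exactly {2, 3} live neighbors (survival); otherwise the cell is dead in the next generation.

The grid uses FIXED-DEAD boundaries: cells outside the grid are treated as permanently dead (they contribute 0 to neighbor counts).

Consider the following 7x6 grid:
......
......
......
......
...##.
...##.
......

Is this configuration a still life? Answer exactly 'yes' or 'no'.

Answer: yes

Derivation:
Compute generation 1 and compare to generation 0 (given above):
Generation 1:
......
......
......
......
...##.
...##.
......
The grids are IDENTICAL -> still life.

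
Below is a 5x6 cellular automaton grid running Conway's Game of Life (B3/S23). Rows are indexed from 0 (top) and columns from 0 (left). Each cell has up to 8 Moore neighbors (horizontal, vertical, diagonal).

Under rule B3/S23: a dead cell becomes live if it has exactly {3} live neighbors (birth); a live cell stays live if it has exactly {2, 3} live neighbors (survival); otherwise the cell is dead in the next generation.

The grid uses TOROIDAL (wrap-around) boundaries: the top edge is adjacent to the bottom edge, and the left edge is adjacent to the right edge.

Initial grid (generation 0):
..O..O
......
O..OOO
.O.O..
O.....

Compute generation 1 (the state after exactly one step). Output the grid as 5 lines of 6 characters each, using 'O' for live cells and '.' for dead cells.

Simulating step by step:
Generation 0 (given above): 9 live cells
Generation 1: 13 live cells
(generation 1 grid is the final answer)

Answer: ......
O..O..
O.OOOO
.OOO..
OOO...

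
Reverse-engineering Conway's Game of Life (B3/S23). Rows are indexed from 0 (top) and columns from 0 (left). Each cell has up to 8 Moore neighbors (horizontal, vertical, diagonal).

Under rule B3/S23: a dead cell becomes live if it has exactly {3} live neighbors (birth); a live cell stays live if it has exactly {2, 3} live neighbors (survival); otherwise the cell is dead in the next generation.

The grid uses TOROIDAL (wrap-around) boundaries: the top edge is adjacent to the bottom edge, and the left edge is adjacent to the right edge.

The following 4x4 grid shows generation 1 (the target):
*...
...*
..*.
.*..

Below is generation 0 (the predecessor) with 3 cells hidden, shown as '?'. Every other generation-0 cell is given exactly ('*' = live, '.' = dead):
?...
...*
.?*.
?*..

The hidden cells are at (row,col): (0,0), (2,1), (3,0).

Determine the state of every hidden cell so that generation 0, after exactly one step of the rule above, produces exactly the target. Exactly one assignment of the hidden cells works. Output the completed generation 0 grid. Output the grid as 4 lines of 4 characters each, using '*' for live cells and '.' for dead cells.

Hidden generation-0 cells (in order): (0,0), (2,1), (3,0).
A hidden cell only influences target cells in its own 3x3 neighborhood. Try each of the 2^3 = 8 assignments, step the completed generation 0 forward once under B3/S23, and compare with the target:
  (0,0)=. (2,1)=. (3,0)=. -> step gives (0,0)='.' but target has '*' -> reject
  (0,0)=. (2,1)=. (3,0)=* -> step gives (1,3)='.' but target has '*' -> reject
  (0,0)=. (2,1)=* (3,0)=. -> step gives (0,0)='.' but target has '*' -> reject
  (0,0)=. (2,1)=* (3,0)=* -> step gives (1,2)='*' but target has '.' -> reject
  (0,0)=* (2,1)=. (3,0)=. -> step reproduces the target at every cell -> ACCEPT
  (0,0)=* (2,1)=. (3,0)=* -> step gives (0,1)='*' but target has '.' -> reject
  (0,0)=* (2,1)=* (3,0)=. -> step gives (1,0)='*' but target has '.' -> reject
  (0,0)=* (2,1)=* (3,0)=* -> step gives (0,1)='*' but target has '.' -> reject
Unique solution: (0,0)=live, (2,1)=dead, (3,0)=dead.
Check: live-neighbor counts of every cell in the completed generation 0:
2222
2222
2222
2222
Applying B3/S23 to generation 0 with these counts gives:
*...
...*
..*.
.*..
which matches the target exactly.

Answer: *...
...*
..*.
.*..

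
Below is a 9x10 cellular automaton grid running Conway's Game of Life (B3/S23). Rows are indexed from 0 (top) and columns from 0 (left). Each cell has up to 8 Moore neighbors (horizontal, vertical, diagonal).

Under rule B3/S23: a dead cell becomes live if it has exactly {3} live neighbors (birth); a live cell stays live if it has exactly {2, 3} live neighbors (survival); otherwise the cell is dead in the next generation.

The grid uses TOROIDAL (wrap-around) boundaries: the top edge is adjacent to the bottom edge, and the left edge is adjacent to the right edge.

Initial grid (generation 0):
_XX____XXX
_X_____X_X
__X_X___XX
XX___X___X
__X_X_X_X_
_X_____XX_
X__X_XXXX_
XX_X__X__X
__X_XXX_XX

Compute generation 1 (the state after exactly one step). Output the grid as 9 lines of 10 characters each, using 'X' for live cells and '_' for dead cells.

Simulating step by step:
Generation 0 (given above): 40 live cells
Generation 1: 29 live cells
(generation 1 grid is the final answer)

Answer: _XXX_X____
_X_X___X__
__X_______
XXX_XX_X__
__X__XX_X_
_XXXX_____
____XX____
_X_X______
____XXX___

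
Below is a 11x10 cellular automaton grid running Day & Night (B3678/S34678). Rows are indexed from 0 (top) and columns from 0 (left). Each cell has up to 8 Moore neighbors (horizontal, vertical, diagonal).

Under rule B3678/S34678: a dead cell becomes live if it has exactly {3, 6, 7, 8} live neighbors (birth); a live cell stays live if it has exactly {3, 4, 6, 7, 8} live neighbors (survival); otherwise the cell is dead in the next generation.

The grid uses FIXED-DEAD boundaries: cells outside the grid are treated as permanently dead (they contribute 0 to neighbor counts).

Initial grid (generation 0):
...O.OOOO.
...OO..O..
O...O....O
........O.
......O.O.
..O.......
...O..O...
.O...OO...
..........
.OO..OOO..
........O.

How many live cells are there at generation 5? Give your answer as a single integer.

Answer: 6

Derivation:
Simulating step by step:
Generation 0 (given above): 26 live cells
Generation 1: 18 live cells
......OO..
...OO..O..
...O....O.
.......O.O
.......O..
.......O..
..O..O....
..........
.OO....O..
..........
......OO..
Generation 2: 12 live cells
..........
......OOO.
....O..OO.
..........
......O...
......O...
..........
.OO.......
..........
......OO..
..........
Generation 3: 7 live cells
.......O..
.......OO.
......OOO.
.......O..
..........
..........
..........
..........
..........
..........
..........
Generation 4: 7 live cells
........O.
........O.
......O.O.
......OOO.
..........
..........
..........
..........
..........
..........
..........
Generation 5: 6 live cells
..........
.........O
.......OOO
.......O..
.......O..
..........
..........
..........
..........
..........
..........
Population at generation 5: 6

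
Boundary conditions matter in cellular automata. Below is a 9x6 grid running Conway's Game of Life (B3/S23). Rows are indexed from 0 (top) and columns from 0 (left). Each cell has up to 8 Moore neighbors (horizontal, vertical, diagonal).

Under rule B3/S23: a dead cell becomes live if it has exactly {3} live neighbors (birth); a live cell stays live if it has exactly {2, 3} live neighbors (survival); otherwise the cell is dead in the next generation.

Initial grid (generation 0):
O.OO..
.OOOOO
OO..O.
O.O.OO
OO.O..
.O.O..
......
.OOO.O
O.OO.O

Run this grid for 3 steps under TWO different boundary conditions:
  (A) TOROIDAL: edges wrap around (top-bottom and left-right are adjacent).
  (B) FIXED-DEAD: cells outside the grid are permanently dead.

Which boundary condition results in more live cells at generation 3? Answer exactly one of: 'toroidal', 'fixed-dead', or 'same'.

Answer: toroidal

Derivation:
Under TOROIDAL boundary, generation 3:
......
......
......
...O..
.O...O
OO...O
.O....
O.OO.O
O...OO
Population = 14

Under FIXED-DEAD boundary, generation 3:
......
......
...OOO
.O....
O....O
O....O
OO....
...OO.
......
Population = 12

Comparison: toroidal=14, fixed-dead=12 -> toroidal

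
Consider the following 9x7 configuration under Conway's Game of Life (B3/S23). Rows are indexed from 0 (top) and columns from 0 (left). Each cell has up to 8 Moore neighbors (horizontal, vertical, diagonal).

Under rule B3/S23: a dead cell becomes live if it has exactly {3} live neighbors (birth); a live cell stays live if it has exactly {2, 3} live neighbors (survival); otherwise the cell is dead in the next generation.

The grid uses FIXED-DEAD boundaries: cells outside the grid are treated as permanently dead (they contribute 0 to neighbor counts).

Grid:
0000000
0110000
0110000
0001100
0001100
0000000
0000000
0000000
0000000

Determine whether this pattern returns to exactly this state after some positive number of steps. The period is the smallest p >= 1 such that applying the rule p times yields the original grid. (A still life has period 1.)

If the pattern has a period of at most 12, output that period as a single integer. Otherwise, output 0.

Answer: 2

Derivation:
Simulating and comparing each generation to the original:
Gen 0 (original, given above): 8 live cells
Gen 1: 6 live cells, differs from original
Gen 2: 8 live cells, MATCHES original -> period = 2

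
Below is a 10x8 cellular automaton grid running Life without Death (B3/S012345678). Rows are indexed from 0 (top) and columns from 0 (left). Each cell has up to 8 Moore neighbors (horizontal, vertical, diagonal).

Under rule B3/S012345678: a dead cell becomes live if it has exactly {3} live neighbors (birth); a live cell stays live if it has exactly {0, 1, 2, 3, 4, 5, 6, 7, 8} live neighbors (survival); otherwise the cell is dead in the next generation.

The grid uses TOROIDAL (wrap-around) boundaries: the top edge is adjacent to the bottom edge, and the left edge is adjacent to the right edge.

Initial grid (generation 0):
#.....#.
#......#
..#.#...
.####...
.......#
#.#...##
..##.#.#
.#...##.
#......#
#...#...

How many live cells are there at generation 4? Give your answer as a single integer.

Simulating step by step:
Generation 0 (given above): 26 live cells
Generation 1: 39 live cells
##....#.
##.....#
#.#.#...
.####...
......##
####..##
..####.#
.##.###.
##...###
##..#...
Generation 2: 49 live cells
###...#.
###....#
#.#.#..#
######.#
....####
####..##
..####.#
.##.###.
##.#.###
###.#...
Generation 3: 51 live cells
###...#.
###...##
#.#.##.#
######.#
....####
####..##
..####.#
.##.###.
##.#.###
###.#...
Generation 4: 52 live cells
###..##.
###...##
#.#.##.#
######.#
....####
####..##
..####.#
.##.###.
##.#.###
###.#...
Population at generation 4: 52

Answer: 52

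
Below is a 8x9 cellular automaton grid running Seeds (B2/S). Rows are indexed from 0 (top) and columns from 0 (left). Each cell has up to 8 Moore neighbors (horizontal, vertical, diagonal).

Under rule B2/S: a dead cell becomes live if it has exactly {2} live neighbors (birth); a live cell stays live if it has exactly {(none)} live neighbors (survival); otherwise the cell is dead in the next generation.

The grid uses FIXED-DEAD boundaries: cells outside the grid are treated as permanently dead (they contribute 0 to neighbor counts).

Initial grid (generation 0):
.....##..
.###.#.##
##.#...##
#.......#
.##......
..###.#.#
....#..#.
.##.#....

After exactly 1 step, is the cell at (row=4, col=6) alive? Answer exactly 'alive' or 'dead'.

Simulating step by step:
Generation 0 (given above): 27 live cells
Generation 1: 11 live cells
.#.#....#
.........
.........
...#.....
#...##..#
.........
......#.#
.....#...

Cell (4,6) at generation 1: 0 -> dead

Answer: dead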